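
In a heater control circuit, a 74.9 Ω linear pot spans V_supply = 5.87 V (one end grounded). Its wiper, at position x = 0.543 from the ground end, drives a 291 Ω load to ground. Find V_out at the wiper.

V_out ≈ 3.00 V

The pot divides into 34.23 Ω above the wiper and 40.67 Ω below.
R_L loads the lower segment: effective lower R = 35.68 Ω.
Loaded-divider output: V_out = 5.87 × 0.5104 = 2.996 V.
(Unloaded: V_out = x·V_supply = 3.19 V.)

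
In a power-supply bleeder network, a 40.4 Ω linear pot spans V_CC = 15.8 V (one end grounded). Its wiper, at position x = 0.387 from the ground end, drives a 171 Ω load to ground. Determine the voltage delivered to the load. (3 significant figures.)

V_out ≈ 5.79 V

Split the track: R_lower = x·R_p = 15.63 Ω, R_upper = (1−x)·R_p = 24.77 Ω.
(x·R_p) ‖ R_L = 14.33 Ω.
Then V_out = V_CC · 14.33/(24.77 + 14.33) = 5.790 V.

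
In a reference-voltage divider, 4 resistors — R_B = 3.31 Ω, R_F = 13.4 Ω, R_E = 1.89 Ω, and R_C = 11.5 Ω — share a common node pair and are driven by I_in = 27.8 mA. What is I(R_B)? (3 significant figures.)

I ≈ 8.46 mA

Total conductance ΣG = 1/3.31 + 1/13.4 + 1/1.89 + 1/11.5 = 0.9928 (units of 1/Ω).
Current divider: I(R_B) = I_in · G_k/ΣG = 27.8 × (0.3021/0.9928) = 27.8 × 0.3043 = 8.460 mA.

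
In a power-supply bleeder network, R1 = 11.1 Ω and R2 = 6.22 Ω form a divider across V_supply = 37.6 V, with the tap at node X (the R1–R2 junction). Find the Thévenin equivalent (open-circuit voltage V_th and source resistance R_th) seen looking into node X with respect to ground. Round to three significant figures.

V_th is the unloaded tap voltage: V_supply · R2/(R1+R2) = 37.6 × 0.3591 = 13.50 V.
Looking into X with the source shorted: R_th = R1·R2/(R1+R2) = 11.10 × 6.22/17.32 = 3.986 Ω.

V_th ≈ 13.5 V, R_th ≈ 3.99 Ω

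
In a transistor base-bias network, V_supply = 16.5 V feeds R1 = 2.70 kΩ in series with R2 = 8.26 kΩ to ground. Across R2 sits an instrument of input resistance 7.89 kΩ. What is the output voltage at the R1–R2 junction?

V_out ≈ 9.89 V

First combine the lower leg with the load: R2 ‖ R_L = 4.035 kΩ.
Voltage divider with the loaded lower leg: V_out = 16.5 × 4.035/(2.70 + 4.035) = 16.5 × 0.5991 = 9.886 V.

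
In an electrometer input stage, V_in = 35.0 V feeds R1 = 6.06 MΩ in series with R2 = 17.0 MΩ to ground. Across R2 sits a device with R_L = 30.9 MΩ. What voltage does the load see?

First combine the lower leg with the load: R2 ‖ R_L = 10.97 MΩ.
Voltage divider with the loaded lower leg: V_out = 35.0 × 10.97/(6.06 + 10.97) = 35.0 × 0.6441 = 22.54 V.

V_out ≈ 22.5 V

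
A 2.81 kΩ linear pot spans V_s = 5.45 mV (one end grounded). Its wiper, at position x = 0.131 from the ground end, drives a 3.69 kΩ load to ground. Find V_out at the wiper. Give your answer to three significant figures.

The pot divides into 2.442 kΩ above the wiper and 0.3681 kΩ below.
Lower segment in parallel with the load: 0.3681 ‖ 3.69 = 0.3347 kΩ.
Loaded-divider output: V_out = 5.45 × 0.1205 = 0.6570 mV.

V_out ≈ 0.657 mV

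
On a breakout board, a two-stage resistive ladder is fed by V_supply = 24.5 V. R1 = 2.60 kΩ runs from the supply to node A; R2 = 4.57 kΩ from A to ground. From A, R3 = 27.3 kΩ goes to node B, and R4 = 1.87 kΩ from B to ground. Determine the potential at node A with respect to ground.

Looking into the second stage from A: R3 + R4 = 29.17 kΩ appears in parallel with R2.
R2 ‖ (R3+R4) = 3.951 kΩ.
So V_A = 24.5 × 0.6031 = 14.78 V.

V_A ≈ 14.8 V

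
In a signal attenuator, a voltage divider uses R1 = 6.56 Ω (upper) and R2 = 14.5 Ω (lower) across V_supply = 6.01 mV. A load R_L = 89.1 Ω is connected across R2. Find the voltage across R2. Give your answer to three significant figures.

First combine the lower leg with the load: R2 ‖ R_L = 12.47 Ω.
Now apply the divider: V_out = 6.01 × 0.6553 = 3.938 mV.

V_out ≈ 3.94 mV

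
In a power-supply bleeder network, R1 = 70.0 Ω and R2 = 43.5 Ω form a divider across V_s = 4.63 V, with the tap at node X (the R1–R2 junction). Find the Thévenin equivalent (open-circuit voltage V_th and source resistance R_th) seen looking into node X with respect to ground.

Open-circuit (no load on X): V_th = V_s · R2/(R1 + R2) = 4.63 × 43.5/(70.00 + 43.5) = 1.774 V.
Zeroing V_s shorts the top of R1 to ground, so R_th = R1 ‖ R2 = 26.83 Ω.

V_th ≈ 1.77 V, R_th ≈ 26.8 Ω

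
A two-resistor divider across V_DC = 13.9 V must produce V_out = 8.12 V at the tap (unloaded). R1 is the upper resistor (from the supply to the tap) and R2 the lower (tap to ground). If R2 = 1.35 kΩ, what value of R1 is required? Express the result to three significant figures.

Required fraction k = V_out/V_DC = 0.5842.
R1 = R2·(1/k − 1) = 1.35 × 0.7118 = 0.9610 kΩ.

R1 ≈ 0.961 kΩ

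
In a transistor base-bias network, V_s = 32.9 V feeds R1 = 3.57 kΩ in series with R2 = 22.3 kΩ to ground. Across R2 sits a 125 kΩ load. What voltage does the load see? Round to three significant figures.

V_out ≈ 27.7 V

R2 ‖ R_L = (22.3 × 125)/(22.3 + 125) = 18.92 kΩ.
Now apply the divider: V_out = 32.9 × 0.8413 = 27.68 V.
(Unloaded it would be 28.4 V; the load pulls it down.)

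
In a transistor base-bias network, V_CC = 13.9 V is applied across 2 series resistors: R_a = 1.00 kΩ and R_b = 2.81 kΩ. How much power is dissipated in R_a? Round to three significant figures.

ΣR = 3.810 kΩ → I = 13.9/3.810 = 3.648 mA.
P(R_a) = I²·R_a = (3.648)² × 1.00 = 13.31 mW.

P ≈ 13.3 mW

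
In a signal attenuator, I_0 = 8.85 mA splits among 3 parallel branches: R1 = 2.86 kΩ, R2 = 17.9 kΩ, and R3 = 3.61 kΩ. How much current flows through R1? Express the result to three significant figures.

I ≈ 4.53 mA

Conductances: ΣG = 1/2.86 + 1/17.9 + 1/3.61 = 0.6825 (1/kΩ).
By the current-divider rule, I = I_0 · G_k/ΣG = 8.85 × 0.5123 = 4.534 mA.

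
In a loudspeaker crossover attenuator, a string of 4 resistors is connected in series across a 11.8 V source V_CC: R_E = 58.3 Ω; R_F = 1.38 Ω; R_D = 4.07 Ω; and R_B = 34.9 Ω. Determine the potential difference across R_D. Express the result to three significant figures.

V ≈ 0.487 V

ΣR = 58.3 + 1.38 + 4.07 + 34.9 = 98.65 Ω.
Voltage divider: V = V_CC · (4.070 / 98.65) = 11.8 × 0.04126 = 0.4868 V.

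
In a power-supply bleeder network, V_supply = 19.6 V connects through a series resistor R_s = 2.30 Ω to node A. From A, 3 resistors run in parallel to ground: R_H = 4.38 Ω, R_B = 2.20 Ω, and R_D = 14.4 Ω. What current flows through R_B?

I ≈ 3.26 A

Equivalent of the parallel group: R_p = 1.329 Ω.
V_A by voltage divider: V_A = 19.6 × 1.329/(2.30 + 1.329) = 7.179 V.
Branch current I = V_A/R_B = 7.179/2.20 = 3.263 A.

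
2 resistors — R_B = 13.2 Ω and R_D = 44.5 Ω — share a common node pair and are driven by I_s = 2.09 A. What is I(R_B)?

I ≈ 1.61 A

With just two branches, the current splits inversely with resistance.
I(R_B) = 2.09 × 44.5/(13.2 + 44.5) = 2.09 × 0.7712 = 1.612 A.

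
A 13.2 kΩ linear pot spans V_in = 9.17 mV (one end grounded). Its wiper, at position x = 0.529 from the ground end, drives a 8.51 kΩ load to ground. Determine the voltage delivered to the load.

The pot divides into 6.217 kΩ above the wiper and 6.983 kΩ below.
(x·R_p) ‖ R_L = 3.836 kΩ.
Loaded-divider output: V_out = 9.17 × 0.3815 = 3.499 mV.

V_out ≈ 3.50 mV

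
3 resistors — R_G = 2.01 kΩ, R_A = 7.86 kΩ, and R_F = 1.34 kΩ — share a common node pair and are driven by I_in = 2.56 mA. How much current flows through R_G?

I ≈ 0.929 mA

ΣG = 1/2.01 + 1/7.86 + 1/1.34 = 1.371.
By the current-divider rule, I = I_in · G_k/ΣG = 2.56 × 0.3629 = 0.9290 mA.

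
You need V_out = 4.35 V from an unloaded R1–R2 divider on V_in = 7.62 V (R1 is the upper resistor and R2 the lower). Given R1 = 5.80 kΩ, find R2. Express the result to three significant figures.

V_out/V_in = R2/(R1+R2) = 0.5709.
R2 = R1 · 0.5709/(1 − 0.5709) = 7.716 kΩ.

R2 ≈ 7.72 kΩ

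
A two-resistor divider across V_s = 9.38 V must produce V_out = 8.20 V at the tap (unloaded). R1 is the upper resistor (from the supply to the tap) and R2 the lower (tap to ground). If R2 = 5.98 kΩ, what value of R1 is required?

R1 ≈ 0.861 kΩ

Required fraction k = V_out/V_s = 0.8742.
So R1 = R2 · (V_s/V_out − 1) = 5.98 × (9.38/8.20 − 1) = 5.98 × 0.1439 = 0.8605 kΩ.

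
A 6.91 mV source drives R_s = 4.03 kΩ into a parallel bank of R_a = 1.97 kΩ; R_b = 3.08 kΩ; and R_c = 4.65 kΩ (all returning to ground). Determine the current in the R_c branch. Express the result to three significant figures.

I ≈ 0.285 µA

Combine the parallel branches: R_p = (1/1.97 + 1/3.08 + 1/4.65)⁻¹ = 0.9548 kΩ.
Node voltage V_A = V_DC · R_p/(R_s + R_p) = 6.91 × 0.1915 = 1.324 mV.
I(R_c) = V_A / R_c = 1.324/4.65 = 0.2846 µA.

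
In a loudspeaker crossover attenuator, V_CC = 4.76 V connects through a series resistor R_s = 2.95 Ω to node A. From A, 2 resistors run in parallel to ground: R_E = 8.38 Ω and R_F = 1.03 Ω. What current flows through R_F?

Parallel bank: R_p = 1/(1/8.38 + 1/1.03) = 0.9173 Ω.
V_A by voltage divider: V_A = 4.76 × 0.9173/(2.95 + 0.9173) = 1.129 V.
I(R_F) = V_A / R_F = 1.129/1.03 = 1.096 A.

I ≈ 1.10 A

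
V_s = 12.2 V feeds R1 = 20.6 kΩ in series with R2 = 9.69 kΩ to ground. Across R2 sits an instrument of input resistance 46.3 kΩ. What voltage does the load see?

R2 ‖ R_L = (9.69 × 46.3)/(9.69 + 46.3) = 8.013 kΩ.
Then V_out = V_s · R2'/(R1 + R2') = 12.2 × 8.013/28.61 = 3.417 V.

V_out ≈ 3.42 V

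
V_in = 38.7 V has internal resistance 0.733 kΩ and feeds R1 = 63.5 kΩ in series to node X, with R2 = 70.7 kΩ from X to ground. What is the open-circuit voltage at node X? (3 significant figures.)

R1' = 0.733 + 63.5 = 64.23 kΩ (source resistance + R1).
Open-circuit (no load on X): V_th = V_in · R2/(R1' + R2) = 38.7 × 70.7/(64.23 + 70.7) = 20.28 V.

V_th ≈ 20.3 V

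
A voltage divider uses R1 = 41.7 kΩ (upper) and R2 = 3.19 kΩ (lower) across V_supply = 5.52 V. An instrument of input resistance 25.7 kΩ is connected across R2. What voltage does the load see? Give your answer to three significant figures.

The load sits in parallel with R2, giving an effective lower resistance R2' = R2·R_L/(R2+R_L) = 2.838 kΩ.
Now apply the divider: V_out = 5.52 × 0.06372 = 0.3517 V.

V_out ≈ 0.352 V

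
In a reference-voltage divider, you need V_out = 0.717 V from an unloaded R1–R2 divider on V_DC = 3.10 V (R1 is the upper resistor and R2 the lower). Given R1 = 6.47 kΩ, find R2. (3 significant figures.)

The divider ratio is R2/(R1+R2) = 0.717/3.10 = 0.2313.
R2 = R1 · 0.2313/(1 − 0.2313) = 1.947 kΩ.

R2 ≈ 1.95 kΩ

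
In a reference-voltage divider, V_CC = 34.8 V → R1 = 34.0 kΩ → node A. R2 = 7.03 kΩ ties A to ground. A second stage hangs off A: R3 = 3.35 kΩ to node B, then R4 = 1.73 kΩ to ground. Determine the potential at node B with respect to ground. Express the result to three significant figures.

Node A sees R2 in parallel with the series input of stage 2, R3 + R4 = 5.080 kΩ.
R2 ‖ (R3+R4) = 2.949 kΩ.
So V_A = 34.8 × 0.07981 = 2.777 V.
Stage 2 is unloaded, so V_B = V_A · R4/(R3+R4) = 2.777 × 1.73/5.080 = 0.9459 V.

V_B ≈ 0.946 V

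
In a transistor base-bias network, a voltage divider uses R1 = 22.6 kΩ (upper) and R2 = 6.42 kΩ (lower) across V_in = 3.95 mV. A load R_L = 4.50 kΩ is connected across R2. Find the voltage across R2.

First combine the lower leg with the load: R2 ‖ R_L = 2.646 kΩ.
Now apply the divider: V_out = 3.95 × 0.1048 = 0.4139 mV.
(Unloaded it would be 0.874 mV; the load pulls it down.)

V_out ≈ 0.414 mV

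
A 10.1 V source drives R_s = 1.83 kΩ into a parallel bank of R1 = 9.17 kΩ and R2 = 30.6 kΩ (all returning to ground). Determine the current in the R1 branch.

Parallel bank: R_p = 1/(1/9.17 + 1/30.6) = 7.056 kΩ.
Node voltage V_A = V_CC · R_p/(R_s + R_p) = 10.1 × 0.7940 = 8.020 V.
Branch current I = V_A/R1 = 8.020/9.17 = 0.8746 mA.
(Equivalently: I_total = 1.137 mA, then current-divider fraction G_k/ΣG = 0.7694.)

I ≈ 0.875 mA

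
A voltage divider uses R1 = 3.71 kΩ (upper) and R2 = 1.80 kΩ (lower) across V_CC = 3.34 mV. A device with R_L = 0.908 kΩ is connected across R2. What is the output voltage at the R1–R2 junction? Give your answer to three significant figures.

V_out ≈ 0.467 mV

First combine the lower leg with the load: R2 ‖ R_L = 0.6035 kΩ.
Then V_out = V_CC · R2'/(R1 + R2') = 3.34 × 0.6035/4.314 = 0.4673 mV.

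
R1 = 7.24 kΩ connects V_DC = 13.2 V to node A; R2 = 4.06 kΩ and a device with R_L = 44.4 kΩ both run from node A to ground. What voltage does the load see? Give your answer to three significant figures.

V_out ≈ 4.48 V

R2 ‖ R_L = (4.06 × 44.4)/(4.06 + 44.4) = 3.720 kΩ.
Then V_out = V_DC · R2'/(R1 + R2') = 13.2 × 3.720/10.96 = 4.480 V.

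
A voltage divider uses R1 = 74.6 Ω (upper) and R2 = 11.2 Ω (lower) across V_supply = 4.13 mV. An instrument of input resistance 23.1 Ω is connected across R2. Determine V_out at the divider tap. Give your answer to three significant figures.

First combine the lower leg with the load: R2 ‖ R_L = 7.543 Ω.
Then V_out = V_supply · R2'/(R1 + R2') = 4.13 × 7.543/82.14 = 0.3792 mV.

V_out ≈ 0.379 mV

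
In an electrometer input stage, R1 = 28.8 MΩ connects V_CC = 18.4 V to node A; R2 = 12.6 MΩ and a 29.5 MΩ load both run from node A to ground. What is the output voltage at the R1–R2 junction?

R2 ‖ R_L = (12.6 × 29.5)/(12.6 + 29.5) = 8.829 MΩ.
Then V_out = V_CC · R2'/(R1 + R2') = 18.4 × 8.829/37.63 = 4.317 V.

V_out ≈ 4.32 V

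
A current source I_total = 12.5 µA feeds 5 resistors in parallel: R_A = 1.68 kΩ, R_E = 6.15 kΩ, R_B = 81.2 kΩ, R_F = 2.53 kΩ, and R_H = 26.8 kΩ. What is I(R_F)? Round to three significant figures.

I ≈ 4.11 µA

Total conductance ΣG = 1/1.68 + 1/6.15 + 1/81.2 + 1/2.53 + 1/26.8 = 1.203 (units of 1/kΩ).
By the current-divider rule, I = I_total · G_k/ΣG = 12.5 × 0.3286 = 4.108 µA.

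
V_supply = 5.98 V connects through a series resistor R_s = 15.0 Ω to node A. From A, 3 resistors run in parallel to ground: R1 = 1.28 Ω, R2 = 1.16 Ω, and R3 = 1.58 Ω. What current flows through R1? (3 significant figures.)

I ≈ 0.133 A

Combine the parallel branches: R_p = (1/1.28 + 1/1.16 + 1/1.58)⁻¹ = 0.4393 Ω.
V_A = 5.98 × 0.4393/15.44 = 0.1702 V.
I(R1) = V_A / R1 = 0.1702/1.28 = 0.1329 A.
(Equivalently: I_total = 0.3873 A, then current-divider fraction G_k/ΣG = 0.3432.)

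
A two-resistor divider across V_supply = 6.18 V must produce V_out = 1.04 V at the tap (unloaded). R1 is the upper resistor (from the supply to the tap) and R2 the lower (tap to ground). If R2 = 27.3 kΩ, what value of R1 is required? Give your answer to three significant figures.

V_out/V_supply = R2/(R1+R2) = 0.1683.
Rearranging, R1 = R2·(1−k)/k = 27.3 × 4.942 = 134.9 kΩ.

R1 ≈ 135 kΩ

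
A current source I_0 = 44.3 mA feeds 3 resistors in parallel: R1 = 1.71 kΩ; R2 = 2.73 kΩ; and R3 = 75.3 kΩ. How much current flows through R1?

I ≈ 26.9 mA

ΣG = 1/1.71 + 1/2.73 + 1/75.3 = 0.9644.
Current divider: I(R1) = I_0 · G_k/ΣG = 44.3 × (0.5848/0.9644) = 44.3 × 0.6064 = 26.86 mA.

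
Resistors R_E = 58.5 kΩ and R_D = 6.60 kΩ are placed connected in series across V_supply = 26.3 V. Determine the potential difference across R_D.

ΣR = 58.5 + 6.60 = 65.10 kΩ.
V = V_supply · R/ΣR = 26.3 × 0.1014 = 2.666 V.

V ≈ 2.67 V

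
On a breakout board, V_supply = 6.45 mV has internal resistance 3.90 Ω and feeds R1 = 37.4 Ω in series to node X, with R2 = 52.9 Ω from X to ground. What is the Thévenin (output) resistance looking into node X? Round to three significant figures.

R_th ≈ 23.2 Ω

R1' = 3.90 + 37.4 = 41.30 Ω (source resistance + R1).
With V_supply suppressed (replaced by a short), R_th = R1' ‖ R2 = (41.30 × 52.9)/(41.30 + 52.9) = 23.19 Ω.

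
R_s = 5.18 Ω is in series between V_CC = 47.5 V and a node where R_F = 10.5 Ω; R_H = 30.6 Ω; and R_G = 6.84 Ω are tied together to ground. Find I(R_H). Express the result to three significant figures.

Parallel bank: R_p = 1/(1/10.5 + 1/30.6 + 1/6.84) = 3.648 Ω.
Node voltage V_A = V_CC · R_p/(R_s + R_p) = 47.5 × 0.4132 = 19.63 V.
Branch current I = V_A/R_H = 19.63/30.6 = 0.6415 A.

I ≈ 0.641 A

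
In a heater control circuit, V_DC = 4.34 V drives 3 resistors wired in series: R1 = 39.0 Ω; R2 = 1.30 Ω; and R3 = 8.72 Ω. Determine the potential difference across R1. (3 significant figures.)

Series total: ΣR = 39.0 + 1.30 + 8.72 = 49.02 Ω.
Voltage divider: V = V_DC · (39.00 / 49.02) = 4.34 × 0.7956 = 3.453 V.

V ≈ 3.45 V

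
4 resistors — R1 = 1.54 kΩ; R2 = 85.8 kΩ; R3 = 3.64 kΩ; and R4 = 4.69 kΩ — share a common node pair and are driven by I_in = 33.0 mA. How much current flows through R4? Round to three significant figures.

I ≈ 6.12 mA

ΣG = 1/1.54 + 1/85.8 + 1/3.64 + 1/4.69 = 1.149.
Current divider: I(R4) = I_in · G_k/ΣG = 33.0 × (0.2132/1.149) = 33.0 × 0.1856 = 6.124 mA.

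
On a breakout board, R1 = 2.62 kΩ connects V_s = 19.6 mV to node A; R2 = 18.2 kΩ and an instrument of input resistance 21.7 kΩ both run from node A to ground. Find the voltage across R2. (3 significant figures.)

First combine the lower leg with the load: R2 ‖ R_L = 9.898 kΩ.
Now apply the divider: V_out = 19.6 × 0.7907 = 15.50 mV.

V_out ≈ 15.5 mV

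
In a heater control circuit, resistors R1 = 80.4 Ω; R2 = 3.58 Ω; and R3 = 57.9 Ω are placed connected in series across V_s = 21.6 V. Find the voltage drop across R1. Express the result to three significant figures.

Series total: ΣR = 80.4 + 3.58 + 57.9 = 141.9 Ω.
By the voltage-divider rule, V = 21.6 × 80.40/141.9 = 12.24 V.

V ≈ 12.2 V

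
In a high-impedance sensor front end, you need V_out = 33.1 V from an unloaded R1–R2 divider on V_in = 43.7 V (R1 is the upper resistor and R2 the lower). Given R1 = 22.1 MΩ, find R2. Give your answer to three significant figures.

V_out/V_in = R2/(R1+R2) = 0.7574.
Rearranging, R2 = R1·k/(1−k) = 22.1 × 3.123 = 69.01 MΩ.

R2 ≈ 69.0 MΩ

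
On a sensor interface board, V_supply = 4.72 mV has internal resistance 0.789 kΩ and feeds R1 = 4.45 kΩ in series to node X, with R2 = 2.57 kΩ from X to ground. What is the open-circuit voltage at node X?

V_th ≈ 1.55 mV

R1' = 0.789 + 4.45 = 5.239 kΩ (source resistance + R1).
V_th is the unloaded tap voltage: V_supply · R2/(R1'+R2) = 4.72 × 0.3291 = 1.553 mV.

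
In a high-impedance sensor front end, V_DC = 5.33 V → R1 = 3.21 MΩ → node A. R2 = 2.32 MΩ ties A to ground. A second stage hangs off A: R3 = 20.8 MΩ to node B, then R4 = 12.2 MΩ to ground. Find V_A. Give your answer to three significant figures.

The second stage (R3 + R4 = 33.00 MΩ) loads node A in parallel with R2.
Effective lower resistance at A: R2 ‖ 33.00 = 2.168 MΩ.
First divider: V_A = V_DC · 2.168/(3.21 + 2.168) = 2.148 V.

V_A ≈ 2.15 V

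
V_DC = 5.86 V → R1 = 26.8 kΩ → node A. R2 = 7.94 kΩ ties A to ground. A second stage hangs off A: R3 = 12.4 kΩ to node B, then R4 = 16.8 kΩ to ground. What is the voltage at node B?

The second stage (R3 + R4 = 29.20 kΩ) loads node A in parallel with R2.
Effective lower resistance at A: R2 ‖ 29.20 = 6.243 kΩ.
So V_A = 5.86 × 0.1889 = 1.107 V.
V_B = V_A × 0.5753 = 0.6370 V.

V_B ≈ 0.637 V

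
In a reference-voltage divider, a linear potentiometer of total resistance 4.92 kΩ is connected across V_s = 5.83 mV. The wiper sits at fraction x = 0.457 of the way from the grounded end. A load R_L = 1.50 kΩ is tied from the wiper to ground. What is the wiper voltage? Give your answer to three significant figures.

The pot divides into 2.672 kΩ above the wiper and 2.248 kΩ below.
R_L loads the lower segment: effective lower R = 0.8998 kΩ.
V_out = 5.83 × 0.8998/(2.672 + 0.8998) = 1.469 mV.

V_out ≈ 1.47 mV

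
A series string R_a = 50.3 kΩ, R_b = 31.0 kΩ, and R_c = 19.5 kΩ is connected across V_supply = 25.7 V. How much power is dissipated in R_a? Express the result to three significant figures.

P ≈ 3.27 mW

ΣR = 100.8 kΩ → I = 25.7/100.8 = 0.2550 mA.
P = I²R = 0.06500 × 50.3 = 3.270 mW.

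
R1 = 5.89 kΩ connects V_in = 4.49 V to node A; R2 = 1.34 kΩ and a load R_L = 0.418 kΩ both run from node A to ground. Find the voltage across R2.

First combine the lower leg with the load: R2 ‖ R_L = 0.3186 kΩ.
Now apply the divider: V_out = 4.49 × 0.05132 = 0.2304 V.

V_out ≈ 0.230 V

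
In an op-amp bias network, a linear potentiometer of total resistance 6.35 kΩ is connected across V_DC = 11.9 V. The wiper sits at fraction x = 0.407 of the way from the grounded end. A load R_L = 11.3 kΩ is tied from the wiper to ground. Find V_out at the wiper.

The pot divides into 3.766 kΩ above the wiper and 2.584 kΩ below.
R_L loads the lower segment: effective lower R = 2.103 kΩ.
Loaded-divider output: V_out = 11.9 × 0.3584 = 4.265 V.
(Unloaded: V_out = x·V_DC = 4.84 V.)

V_out ≈ 4.26 V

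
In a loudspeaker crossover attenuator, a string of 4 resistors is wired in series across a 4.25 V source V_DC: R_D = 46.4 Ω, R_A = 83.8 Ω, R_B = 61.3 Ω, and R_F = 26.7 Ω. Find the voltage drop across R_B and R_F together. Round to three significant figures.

V ≈ 1.71 V

Series total: ΣR = 46.4 + 83.8 + 61.3 + 26.7 = 218.2 Ω.
R_{R_B..R_F} = 61.3 + 26.7 = 88.00 Ω.
V = V_DC · R/ΣR = 4.25 × 0.4033 = 1.714 V.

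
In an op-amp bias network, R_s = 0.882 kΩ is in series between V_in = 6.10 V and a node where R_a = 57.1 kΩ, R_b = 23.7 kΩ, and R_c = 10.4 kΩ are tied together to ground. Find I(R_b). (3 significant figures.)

Combine the parallel branches: R_p = (1/57.1 + 1/23.7 + 1/10.4)⁻¹ = 6.416 kΩ.
Node voltage V_A = V_in · R_p/(R_s + R_p) = 6.10 × 0.8791 = 5.363 V.
Branch current I = V_A/R_b = 5.363/23.7 = 0.2263 mA.

I ≈ 0.226 mA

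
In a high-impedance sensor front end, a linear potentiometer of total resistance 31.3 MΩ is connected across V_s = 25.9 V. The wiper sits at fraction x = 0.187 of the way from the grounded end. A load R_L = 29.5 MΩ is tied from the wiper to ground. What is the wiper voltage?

V_out ≈ 4.17 V

The pot divides into 25.45 MΩ above the wiper and 5.853 MΩ below.
(x·R_p) ‖ R_L = 4.884 MΩ.
Then V_out = V_s · 4.884/(25.45 + 4.884) = 4.171 V.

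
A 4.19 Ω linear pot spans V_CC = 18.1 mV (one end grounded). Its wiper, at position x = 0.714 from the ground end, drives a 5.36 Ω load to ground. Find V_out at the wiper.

Split the track: R_lower = x·R_p = 2.992 Ω, R_upper = (1−x)·R_p = 1.198 Ω.
(x·R_p) ‖ R_L = 1.920 Ω.
Then V_out = V_CC · 1.920/(1.198 + 1.920) = 11.14 mV.

V_out ≈ 11.1 mV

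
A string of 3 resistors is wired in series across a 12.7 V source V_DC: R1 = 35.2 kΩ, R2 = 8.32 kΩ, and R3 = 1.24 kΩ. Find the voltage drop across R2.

Total series resistance ΣR = 35.2 + 8.32 + 1.24 = 44.76 kΩ.
By the voltage-divider rule, V = 12.7 × 8.320/44.76 = 2.361 V.

V ≈ 2.36 V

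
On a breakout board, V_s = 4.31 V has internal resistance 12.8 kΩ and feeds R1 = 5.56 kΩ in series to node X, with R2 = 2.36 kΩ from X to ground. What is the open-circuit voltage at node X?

V_th ≈ 0.491 V

R1' = 12.8 + 5.56 = 18.36 kΩ (source resistance + R1).
With X open, the divider is unloaded: V_th = 4.31 × 2.36/20.72 = 0.4909 V.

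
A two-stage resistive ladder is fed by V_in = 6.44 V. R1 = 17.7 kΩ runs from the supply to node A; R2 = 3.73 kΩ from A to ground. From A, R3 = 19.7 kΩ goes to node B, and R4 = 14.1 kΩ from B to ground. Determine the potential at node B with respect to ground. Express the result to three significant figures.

V_B ≈ 0.429 V

The second stage (R3 + R4 = 33.80 kΩ) loads node A in parallel with R2.
Effective lower resistance at A: R2 ‖ 33.80 = 3.359 kΩ.
So V_A = 6.44 × 0.1595 = 1.027 V.
Stage 2 is unloaded, so V_B = V_A · R4/(R3+R4) = 1.027 × 14.1/33.80 = 0.4285 V.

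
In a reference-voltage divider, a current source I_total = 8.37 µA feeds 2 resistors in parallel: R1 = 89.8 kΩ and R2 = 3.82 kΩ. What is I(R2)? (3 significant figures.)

I ≈ 8.03 µA

With just two branches, the current splits inversely with resistance.
I(R2) = 8.37 × 89.8/(89.8 + 3.82) = 8.37 × 0.9592 = 8.028 µA.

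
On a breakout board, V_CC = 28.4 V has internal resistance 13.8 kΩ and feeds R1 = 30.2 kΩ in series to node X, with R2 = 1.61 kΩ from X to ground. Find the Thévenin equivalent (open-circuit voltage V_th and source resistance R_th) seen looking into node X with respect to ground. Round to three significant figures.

V_th ≈ 1.00 V, R_th ≈ 1.55 kΩ

R1' = 13.8 + 30.2 = 44.00 kΩ (source resistance + R1).
V_th is the unloaded tap voltage: V_CC · R2/(R1'+R2) = 28.4 × 0.03530 = 1.002 V.
Looking into X with the source shorted: R_th = R1'·R2/(R1'+R2) = 44.00 × 1.61/45.61 = 1.553 kΩ.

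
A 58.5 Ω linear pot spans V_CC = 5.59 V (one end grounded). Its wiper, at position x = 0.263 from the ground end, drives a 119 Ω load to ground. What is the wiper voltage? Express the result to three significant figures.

Split the track: R_lower = x·R_p = 15.39 Ω, R_upper = (1−x)·R_p = 43.11 Ω.
Lower segment in parallel with the load: 15.39 ‖ 119 = 13.62 Ω.
Loaded-divider output: V_out = 5.59 × 0.2401 = 1.342 V.

V_out ≈ 1.34 V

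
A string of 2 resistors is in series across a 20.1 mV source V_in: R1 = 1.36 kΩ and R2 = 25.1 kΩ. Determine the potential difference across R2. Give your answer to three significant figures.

V ≈ 19.1 mV

ΣR = 1.36 + 25.1 = 26.46 kΩ.
V = V_in · R/ΣR = 20.1 × 0.9486 = 19.07 mV.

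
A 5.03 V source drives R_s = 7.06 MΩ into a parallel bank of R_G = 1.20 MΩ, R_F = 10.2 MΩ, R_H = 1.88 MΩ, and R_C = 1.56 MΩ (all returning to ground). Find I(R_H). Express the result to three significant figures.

Parallel bank: R_p = 1/(1/1.20 + 1/10.2 + 1/1.88 + 1/1.56) = 0.4752 MΩ.
Node voltage V_A = V_s · R_p/(R_s + R_p) = 5.03 × 0.06307 = 0.3172 V.
Branch current I = V_A/R_H = 0.3172/1.88 = 0.1687 µA.

I ≈ 0.169 µA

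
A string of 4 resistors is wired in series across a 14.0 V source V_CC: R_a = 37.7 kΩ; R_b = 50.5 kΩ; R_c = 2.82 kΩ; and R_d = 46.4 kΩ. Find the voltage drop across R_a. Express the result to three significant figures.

V ≈ 3.84 V

Total series resistance ΣR = 37.7 + 50.5 + 2.82 + 46.4 = 137.4 kΩ.
Voltage divider: V = V_CC · (37.70 / 137.4) = 14.0 × 0.2743 = 3.841 V.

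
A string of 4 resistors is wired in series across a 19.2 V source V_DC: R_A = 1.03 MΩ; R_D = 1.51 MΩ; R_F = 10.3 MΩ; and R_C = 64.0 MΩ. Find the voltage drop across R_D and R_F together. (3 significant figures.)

V ≈ 2.95 V

ΣR = 1.03 + 1.51 + 10.3 + 64.0 = 76.84 MΩ.
R_{R_D..R_F} = 1.51 + 10.3 = 11.81 MΩ.
By the voltage-divider rule, V = 19.2 × 11.81/76.84 = 2.951 V.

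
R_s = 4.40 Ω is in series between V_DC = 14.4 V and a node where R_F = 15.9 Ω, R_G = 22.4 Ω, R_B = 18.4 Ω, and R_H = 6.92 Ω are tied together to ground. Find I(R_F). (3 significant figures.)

I ≈ 0.386 A

Equivalent of the parallel group: R_p = 3.264 Ω.
V_A = 14.4 × 3.264/7.664 = 6.133 V.
I(R_F) = V_A / R_F = 6.133/15.9 = 0.3857 A.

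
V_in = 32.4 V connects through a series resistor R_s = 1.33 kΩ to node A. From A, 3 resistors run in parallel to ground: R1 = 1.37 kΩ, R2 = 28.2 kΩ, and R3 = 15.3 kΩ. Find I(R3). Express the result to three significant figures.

I ≈ 1.01 mA

Parallel bank: R_p = 1/(1/1.37 + 1/28.2 + 1/15.3) = 1.204 kΩ.
V_A = 32.4 × 1.204/2.534 = 15.39 V.
Branch current I = V_A/R3 = 15.39/15.3 = 1.006 mA.
(Check via current divider: I_total = 12.79 mA; share G_k/ΣG = 0.07868 → same result.)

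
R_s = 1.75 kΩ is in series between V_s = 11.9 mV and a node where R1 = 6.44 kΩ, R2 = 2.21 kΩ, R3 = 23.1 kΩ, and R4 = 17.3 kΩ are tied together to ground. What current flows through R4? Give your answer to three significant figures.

Parallel bank: R_p = 1/(1/6.44 + 1/2.21 + 1/23.1 + 1/17.3) = 1.411 kΩ.
Node voltage V_A = V_s · R_p/(R_s + R_p) = 11.9 × 0.4463 = 5.311 mV.
I(R4) = V_A / R4 = 5.311/17.3 = 0.3070 µA.

I ≈ 0.307 µA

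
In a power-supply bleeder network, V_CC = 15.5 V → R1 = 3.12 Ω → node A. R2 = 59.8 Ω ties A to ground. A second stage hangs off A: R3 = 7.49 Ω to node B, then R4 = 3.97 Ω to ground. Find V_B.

V_B ≈ 4.05 V

Looking into the second stage from A: R3 + R4 = 11.46 Ω appears in parallel with R2.
R2 ‖ (R3+R4) = 9.617 Ω.
First divider: V_A = V_CC · 9.617/(3.12 + 9.617) = 11.70 V.
Stage 2 is unloaded, so V_B = V_A · R4/(R3+R4) = 11.70 × 3.97/11.46 = 4.054 V.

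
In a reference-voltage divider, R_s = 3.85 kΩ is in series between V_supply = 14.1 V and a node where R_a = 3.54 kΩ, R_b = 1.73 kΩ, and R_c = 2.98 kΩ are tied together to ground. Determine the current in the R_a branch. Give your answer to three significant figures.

I ≈ 0.711 mA

Parallel bank: R_p = 1/(1/3.54 + 1/1.73 + 1/2.98) = 0.8361 kΩ.
V_A = 14.1 × 0.8361/4.686 = 2.516 V.
Branch current I = V_A/R_a = 2.516/3.54 = 0.7106 mA.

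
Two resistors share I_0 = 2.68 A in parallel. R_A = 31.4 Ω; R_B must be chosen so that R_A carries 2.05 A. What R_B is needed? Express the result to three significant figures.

R_B ≈ 102 Ω

Two-branch current divider: I_A = I_0 · R_B/(R_A + R_B).
2.05/2.68 = R_B/(R_A + R_B) → R_B = R_A · (0.7649)/(1 − 0.7649) = 31.4 × 3.254 = 102.2 Ω.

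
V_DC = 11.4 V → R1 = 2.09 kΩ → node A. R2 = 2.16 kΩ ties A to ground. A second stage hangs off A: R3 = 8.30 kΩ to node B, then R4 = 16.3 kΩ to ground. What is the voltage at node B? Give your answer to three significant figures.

V_B ≈ 3.68 V

Node A sees R2 in parallel with the series input of stage 2, R3 + R4 = 24.60 kΩ.
Effective lower resistance at A: R2 ‖ 24.60 = 1.986 kΩ.
First divider: V_A = V_DC · 1.986/(2.09 + 1.986) = 5.554 V.
Stage 2 is unloaded, so V_B = V_A · R4/(R3+R4) = 5.554 × 16.3/24.60 = 3.680 V.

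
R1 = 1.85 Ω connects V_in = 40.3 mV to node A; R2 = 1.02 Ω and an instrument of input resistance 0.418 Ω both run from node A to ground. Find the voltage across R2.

V_out ≈ 5.57 mV

The load sits in parallel with R2, giving an effective lower resistance R2' = R2·R_L/(R2+R_L) = 0.2965 Ω.
Voltage divider with the loaded lower leg: V_out = 40.3 × 0.2965/(1.85 + 0.2965) = 40.3 × 0.1381 = 5.567 mV.
(Unloaded it would be 14.3 mV; the load pulls it down.)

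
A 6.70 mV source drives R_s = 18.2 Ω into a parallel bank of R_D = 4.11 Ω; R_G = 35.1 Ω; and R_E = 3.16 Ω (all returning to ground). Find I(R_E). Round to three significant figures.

I ≈ 0.181 mA

Combine the parallel branches: R_p = (1/4.11 + 1/35.1 + 1/3.16)⁻¹ = 1.700 Ω.
V_A = 6.70 × 1.700/19.90 = 0.5723 mV.
I(R_E) = V_A / R_E = 0.5723/3.16 = 0.1811 mA.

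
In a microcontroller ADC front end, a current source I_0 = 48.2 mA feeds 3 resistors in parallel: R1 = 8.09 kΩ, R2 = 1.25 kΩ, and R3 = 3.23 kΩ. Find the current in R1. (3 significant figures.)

I ≈ 4.83 mA

Total conductance ΣG = 1/8.09 + 1/1.25 + 1/3.23 = 1.233 (units of 1/kΩ).
Current divider: I(R1) = I_0 · G_k/ΣG = 48.2 × (0.1236/1.233) = 48.2 × 0.1002 = 4.831 mA.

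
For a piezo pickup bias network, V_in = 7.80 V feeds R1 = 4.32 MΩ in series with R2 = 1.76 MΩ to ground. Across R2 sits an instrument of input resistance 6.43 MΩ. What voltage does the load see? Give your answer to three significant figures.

R2 ‖ R_L = (1.76 × 6.43)/(1.76 + 6.43) = 1.382 MΩ.
Voltage divider with the loaded lower leg: V_out = 7.80 × 1.382/(4.32 + 1.382) = 7.80 × 0.2423 = 1.890 V.

V_out ≈ 1.89 V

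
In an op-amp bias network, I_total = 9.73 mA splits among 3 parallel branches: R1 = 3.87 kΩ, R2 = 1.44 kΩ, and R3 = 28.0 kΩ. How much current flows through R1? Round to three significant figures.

I ≈ 2.54 mA

Conductances: ΣG = 1/3.87 + 1/1.44 + 1/28.0 = 0.9886 (1/kΩ).
By the current-divider rule, I = I_total · G_k/ΣG = 9.73 × 0.2614 = 2.543 mA.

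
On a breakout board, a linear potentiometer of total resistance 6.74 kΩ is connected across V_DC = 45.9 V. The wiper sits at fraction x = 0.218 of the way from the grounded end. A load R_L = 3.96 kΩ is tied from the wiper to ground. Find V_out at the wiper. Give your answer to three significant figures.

Lower segment x·R_p = 1.469 kΩ; upper segment (1−x)·R_p = 5.271 kΩ.
(x·R_p) ‖ R_L = 1.072 kΩ.
V_out = 45.9 × 1.072/(5.271 + 1.072) = 7.756 V.
(Unloaded: V_out = x·V_DC = 10.0 V.)

V_out ≈ 7.76 V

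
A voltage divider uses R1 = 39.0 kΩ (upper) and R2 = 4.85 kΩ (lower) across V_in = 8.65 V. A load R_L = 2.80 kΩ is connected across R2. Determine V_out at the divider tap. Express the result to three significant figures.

First combine the lower leg with the load: R2 ‖ R_L = 1.775 kΩ.
Now apply the divider: V_out = 8.65 × 0.04354 = 0.3766 V.
(Unloaded it would be 0.957 V; the load pulls it down.)

V_out ≈ 0.377 V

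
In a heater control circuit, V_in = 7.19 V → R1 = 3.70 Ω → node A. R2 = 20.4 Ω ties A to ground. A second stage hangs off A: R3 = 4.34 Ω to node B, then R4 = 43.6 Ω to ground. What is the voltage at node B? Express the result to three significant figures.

V_B ≈ 5.20 V

Looking into the second stage from A: R3 + R4 = 47.94 Ω appears in parallel with R2.
R2 ‖ (R3+R4) = 14.31 Ω.
First divider: V_A = V_in · 14.31/(3.70 + 14.31) = 5.713 V.
V_B = V_A × 0.9095 = 5.196 V.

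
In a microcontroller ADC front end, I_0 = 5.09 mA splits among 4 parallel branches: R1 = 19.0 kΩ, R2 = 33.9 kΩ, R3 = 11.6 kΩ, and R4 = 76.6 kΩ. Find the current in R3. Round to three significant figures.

Total conductance ΣG = 1/19.0 + 1/33.9 + 1/11.6 + 1/76.6 = 0.1814 (units of 1/kΩ).
By the current-divider rule, I = I_0 · G_k/ΣG = 5.09 × 0.4753 = 2.419 mA.

I ≈ 2.42 mA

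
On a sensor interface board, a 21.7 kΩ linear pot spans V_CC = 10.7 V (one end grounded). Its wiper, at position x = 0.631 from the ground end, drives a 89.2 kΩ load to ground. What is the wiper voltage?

The pot divides into 8.007 kΩ above the wiper and 13.69 kΩ below.
Lower segment in parallel with the load: 13.69 ‖ 89.2 = 11.87 kΩ.
Loaded-divider output: V_out = 10.7 × 0.5972 = 6.390 V.

V_out ≈ 6.39 V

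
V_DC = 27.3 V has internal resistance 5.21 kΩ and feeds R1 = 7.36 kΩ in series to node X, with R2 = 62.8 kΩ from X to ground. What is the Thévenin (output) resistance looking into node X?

R_th ≈ 10.5 kΩ

R1' = 5.21 + 7.36 = 12.57 kΩ (source resistance + R1).
Zeroing V_DC shorts the top of R1' to ground, so R_th = R1' ‖ R2 = 10.47 kΩ.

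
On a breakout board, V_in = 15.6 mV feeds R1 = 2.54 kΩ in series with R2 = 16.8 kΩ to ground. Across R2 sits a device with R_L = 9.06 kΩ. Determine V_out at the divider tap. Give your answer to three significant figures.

The load sits in parallel with R2, giving an effective lower resistance R2' = R2·R_L/(R2+R_L) = 5.886 kΩ.
Voltage divider with the loaded lower leg: V_out = 15.6 × 5.886/(2.54 + 5.886) = 15.6 × 0.6985 = 10.90 mV.

V_out ≈ 10.9 mV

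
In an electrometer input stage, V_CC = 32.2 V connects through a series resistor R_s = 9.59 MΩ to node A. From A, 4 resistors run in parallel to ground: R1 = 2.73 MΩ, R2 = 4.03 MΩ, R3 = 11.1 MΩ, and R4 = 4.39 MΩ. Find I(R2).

Equivalent of the parallel group: R_p = 1.073 MΩ.
Node voltage V_A = V_CC · R_p/(R_s + R_p) = 32.2 × 0.1006 = 3.239 V.
Branch current I = V_A/R2 = 3.239/4.03 = 0.8038 µA.

I ≈ 0.804 µA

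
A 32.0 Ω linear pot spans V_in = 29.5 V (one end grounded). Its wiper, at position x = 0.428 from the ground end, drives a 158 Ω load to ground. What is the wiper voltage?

V_out ≈ 12.0 V

The pot divides into 18.30 Ω above the wiper and 13.70 Ω below.
R_L loads the lower segment: effective lower R = 12.60 Ω.
V_out = 29.5 × 12.60/(18.30 + 12.60) = 12.03 V.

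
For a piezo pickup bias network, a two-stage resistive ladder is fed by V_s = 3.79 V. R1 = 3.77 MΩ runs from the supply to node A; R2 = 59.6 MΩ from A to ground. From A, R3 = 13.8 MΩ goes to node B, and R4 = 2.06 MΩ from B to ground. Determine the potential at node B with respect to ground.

Looking into the second stage from A: R3 + R4 = 15.86 MΩ appears in parallel with R2.
R2 ‖ (R3+R4) = 12.53 MΩ.
So V_A = 3.79 × 0.7687 = 2.913 V.
Then the unloaded second divider: V_B = V_A × R4/(R3+R4) = 2.913 × 0.1299 = 0.3784 V.

V_B ≈ 0.378 V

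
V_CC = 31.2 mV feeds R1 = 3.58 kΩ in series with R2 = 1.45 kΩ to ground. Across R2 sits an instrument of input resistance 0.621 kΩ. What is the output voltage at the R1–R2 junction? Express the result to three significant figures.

V_out ≈ 3.38 mV

R2 ‖ R_L = (1.45 × 0.621)/(1.45 + 0.621) = 0.4348 kΩ.
Now apply the divider: V_out = 31.2 × 0.1083 = 3.379 mV.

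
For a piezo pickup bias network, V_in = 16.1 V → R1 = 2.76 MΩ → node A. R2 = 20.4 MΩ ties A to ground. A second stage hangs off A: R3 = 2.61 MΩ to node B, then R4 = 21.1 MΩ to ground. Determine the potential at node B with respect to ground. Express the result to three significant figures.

V_B ≈ 11.4 V

The second stage (R3 + R4 = 23.71 MΩ) loads node A in parallel with R2.
Effective lower resistance at A: R2 ‖ 23.71 = 10.97 MΩ.
First divider: V_A = V_in · 10.97/(2.76 + 10.97) = 12.86 V.
V_B = V_A × 0.8899 = 11.45 V.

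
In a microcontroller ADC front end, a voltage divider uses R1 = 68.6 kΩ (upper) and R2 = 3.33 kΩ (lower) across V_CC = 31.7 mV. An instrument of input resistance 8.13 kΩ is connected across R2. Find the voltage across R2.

R2 ‖ R_L = (3.33 × 8.13)/(3.33 + 8.13) = 2.362 kΩ.
Now apply the divider: V_out = 31.7 × 0.03329 = 1.055 mV.

V_out ≈ 1.06 mV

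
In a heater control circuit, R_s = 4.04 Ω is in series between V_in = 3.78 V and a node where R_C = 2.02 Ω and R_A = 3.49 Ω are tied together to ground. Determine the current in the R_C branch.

Equivalent of the parallel group: R_p = 1.279 Ω.
V_A = 3.78 × 1.279/5.319 = 0.9092 V.
Branch current I = V_A/R_C = 0.9092/2.02 = 0.4501 A.
(Equivalently: I_total = 0.7106 A, then current-divider fraction G_k/ΣG = 0.6334.)

I ≈ 0.450 A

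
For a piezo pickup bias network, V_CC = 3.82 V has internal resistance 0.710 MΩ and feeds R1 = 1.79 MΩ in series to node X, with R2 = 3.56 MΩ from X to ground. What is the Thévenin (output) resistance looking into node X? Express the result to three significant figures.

R1' = 0.710 + 1.79 = 2.500 MΩ (source resistance + R1).
Looking into X with the source shorted: R_th = R1'·R2/(R1'+R2) = 2.500 × 3.56/6.060 = 1.469 MΩ.

R_th ≈ 1.47 MΩ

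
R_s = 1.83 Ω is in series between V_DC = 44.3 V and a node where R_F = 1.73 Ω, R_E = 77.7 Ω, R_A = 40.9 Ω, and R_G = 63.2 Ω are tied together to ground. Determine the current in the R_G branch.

I ≈ 0.325 A

Equivalent of the parallel group: R_p = 1.584 Ω.
V_A by voltage divider: V_A = 44.3 × 1.584/(1.83 + 1.584) = 20.56 V.
Branch current I = V_A/R_G = 20.56/63.2 = 0.3253 A.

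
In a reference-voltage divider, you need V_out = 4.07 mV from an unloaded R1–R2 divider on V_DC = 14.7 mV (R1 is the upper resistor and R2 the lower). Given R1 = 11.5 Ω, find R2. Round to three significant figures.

Required fraction k = V_out/V_DC = 0.2769.
So R2 = R1 · V_out/(V_DC − V_out) = 11.5 × 4.07/(14.7 − 4.07) = 11.5 × 0.3829 = 4.403 Ω.

R2 ≈ 4.40 Ω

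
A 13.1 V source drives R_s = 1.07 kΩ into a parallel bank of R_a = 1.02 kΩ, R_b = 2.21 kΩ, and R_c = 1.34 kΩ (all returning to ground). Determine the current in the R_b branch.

Combine the parallel branches: R_p = (1/1.02 + 1/2.21 + 1/1.34)⁻¹ = 0.4589 kΩ.
V_A by voltage divider: V_A = 13.1 × 0.4589/(1.07 + 0.4589) = 3.932 V.
I(R_b) = V_A / R_b = 3.932/2.21 = 1.779 mA.

I ≈ 1.78 mA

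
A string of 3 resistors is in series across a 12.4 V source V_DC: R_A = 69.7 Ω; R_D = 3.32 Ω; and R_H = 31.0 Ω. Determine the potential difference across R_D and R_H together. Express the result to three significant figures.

Series total: ΣR = 69.7 + 3.32 + 31.0 = 104.0 Ω.
R_{R_D..R_H} = 3.32 + 31.0 = 34.32 Ω.
V = V_DC · R/ΣR = 12.4 × 0.3299 = 4.091 V.

V ≈ 4.09 V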